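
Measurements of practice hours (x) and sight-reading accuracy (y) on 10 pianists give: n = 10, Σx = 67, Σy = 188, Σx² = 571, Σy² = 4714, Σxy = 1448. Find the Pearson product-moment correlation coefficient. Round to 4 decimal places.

0.4964

Numerator: nΣxy − (Σx)(Σy) = 10·1448 − (67)(188) = 1884
Denominator: √[(nΣx²−(Σx)²)(nΣy²−(Σy)²)]
  nΣx²−(Σx)² = 10·571 − 4489 = 1221;  nΣy²−(Σy)² = 10·4714 − 35344 = 11796
  √(1221·11796) = √14402916 = 3795.1174
r = 1884 / 3795.1174 = 0.4964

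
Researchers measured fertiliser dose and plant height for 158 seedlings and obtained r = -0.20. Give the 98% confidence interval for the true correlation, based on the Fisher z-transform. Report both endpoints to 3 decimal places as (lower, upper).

(-0.371, -0.016)

z_r = atanh(-0.20) = -0.202733;  SE = 1/√(n−3) = 1/√155 = 0.080322
z-limits: -0.202733 ± 2.326·0.080322 = -0.202733 ± 0.186829 = [-0.389562, -0.015904]
ρ-limits: (tanh -0.389562, tanh -0.015904) = (-0.371, -0.016)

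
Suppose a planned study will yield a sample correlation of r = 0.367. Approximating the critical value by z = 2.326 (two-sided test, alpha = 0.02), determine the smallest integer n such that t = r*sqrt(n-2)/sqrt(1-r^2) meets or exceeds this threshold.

37

r√(n−2)/√(1−r²) ≥ 2.326  ⇔  n−2 ≥ (2.326)²·(1−r²)/r²
(1−r²)/r² = (1−0.134689)/0.134689 = 6.4245
n ≥ 2 + 5.410276·6.4245 = 2 + 34.7583 = 36.7583
⌈36.7583⌉ = 37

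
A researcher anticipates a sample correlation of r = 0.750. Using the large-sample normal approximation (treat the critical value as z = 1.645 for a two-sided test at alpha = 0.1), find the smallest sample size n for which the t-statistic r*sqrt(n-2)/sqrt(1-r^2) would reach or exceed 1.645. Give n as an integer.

5

Need r·√(n−2)/√(1−r²) ≥ 1.645
√(n−2) ≥ 1.645·√(1−0.562500) / 0.750 = 1.645·0.661438 / 0.750 = 1.4508
n−2 ≥ 2.1048  ⇒  n ≥ 4.1048
Smallest integer n = 5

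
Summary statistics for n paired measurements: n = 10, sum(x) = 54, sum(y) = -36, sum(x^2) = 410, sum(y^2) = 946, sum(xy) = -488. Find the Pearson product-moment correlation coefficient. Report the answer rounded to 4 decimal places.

-0.9443

S_xy = nΣxy − ΣxΣy = 10·(-488) − 54·(-36) = -4880 − (-1944) = -2936
S_xx = nΣx² − (Σx)² = 10·410 − 54² = 4100 − 2916 = 1184
S_yy = nΣy² − (Σy)² = 10·946 − (-36)² = 9460 − 1296 = 8164
r = S_xy / √(S_xx·S_yy) = -2936 / √(1184·8164) = -2936 / √9666176 = -2936 / 3109.0474 = -0.9443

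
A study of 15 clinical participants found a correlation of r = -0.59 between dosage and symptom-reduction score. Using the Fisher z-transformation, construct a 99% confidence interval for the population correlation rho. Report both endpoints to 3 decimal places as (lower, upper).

(-0.890, 0.066)

z_r = atanh(-0.59) = -0.677666;  SE = 1/√(n−3) = 1/√12 = 0.288675
z-limits: -0.677666 ± 2.576·0.288675 = -0.677666 ± 0.743627 = [-1.421293, 0.065961]
ρ-limits: (tanh -1.421293, tanh 0.065961) = (-0.890, 0.066)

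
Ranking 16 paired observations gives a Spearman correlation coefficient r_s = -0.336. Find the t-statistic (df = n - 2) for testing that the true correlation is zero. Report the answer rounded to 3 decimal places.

-1.335

1 − r_s² = 1 − 0.112896 = 0.887104;  √(1−r_s²) = 0.941862
√(n−2) = √14 = 3.741657
t = r_s·√(n−2)/√(1−r_s²) = -0.336 · 3.741657 / 0.941862 = -1.335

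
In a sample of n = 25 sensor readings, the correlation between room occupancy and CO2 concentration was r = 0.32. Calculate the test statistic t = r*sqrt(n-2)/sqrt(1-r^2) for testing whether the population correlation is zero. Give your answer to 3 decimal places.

t = r·√(n−2) / √(1−r²) with r = 0.32, n = 25
  = 0.32·√23 / √(1 − 0.1024)
  = 0.32·4.795832 / 0.947418
  = 1.534666 / 0.947418 = 1.620

1.620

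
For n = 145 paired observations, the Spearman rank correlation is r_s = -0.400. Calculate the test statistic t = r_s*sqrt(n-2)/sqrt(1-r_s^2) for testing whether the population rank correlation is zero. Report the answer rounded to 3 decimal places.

-5.219

1 − r_s² = 1 − 0.160000 = 0.840000;  √(1−r_s²) = 0.916515
√(n−2) = √143 = 11.958261
t = r_s·√(n−2)/√(1−r_s²) = -0.400 · 11.958261 / 0.916515 = -5.219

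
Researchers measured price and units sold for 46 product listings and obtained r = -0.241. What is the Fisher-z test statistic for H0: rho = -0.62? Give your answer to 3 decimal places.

z_r = atanh(-0.241) = -0.245836,  z_0 = atanh(-0.62) = -0.725005
SE = 1/√(n−3) = 1/√43 = 0.152499
z = (z_r − z_0)/SE = (-0.245836 − (-0.725005)) / 0.152499 = 0.479169 / 0.152499 = 3.142

3.142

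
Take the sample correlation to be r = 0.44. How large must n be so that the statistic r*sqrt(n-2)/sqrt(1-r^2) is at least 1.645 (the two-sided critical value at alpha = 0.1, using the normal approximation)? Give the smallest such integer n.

r√(n−2)/√(1−r²) ≥ 1.645  ⇔  n−2 ≥ (1.645)²·(1−r²)/r²
(1−r²)/r² = (1−0.1936)/0.1936 = 4.1653
n ≥ 2 + 2.706025·4.1653 = 2 + 11.2714 = 13.2714
⌈13.2714⌉ = 14

14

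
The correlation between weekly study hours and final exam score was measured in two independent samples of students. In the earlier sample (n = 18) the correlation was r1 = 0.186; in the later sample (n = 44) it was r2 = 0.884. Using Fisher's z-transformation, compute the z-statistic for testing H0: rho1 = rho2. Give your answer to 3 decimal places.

z1 = atanh(0.186) = 0.188191,  z2 = atanh(0.884) = 1.393781
SE = √(1/(n1−3) + 1/(n2−3)) = √(1/15 + 1/41) = √(0.0666667 + 0.0243902) = √0.0910569 = 0.301756
z = (z1 − z2)/SE = (0.188191 − 1.393781) / 0.301756 = -1.205590 / 0.301756 = -3.995

-3.995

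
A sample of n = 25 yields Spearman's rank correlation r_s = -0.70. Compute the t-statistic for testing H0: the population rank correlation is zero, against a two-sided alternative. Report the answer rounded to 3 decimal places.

1 − r_s² = 1 − 0.4900 = 0.5100;  √(1−r_s²) = 0.714143
√(n−2) = √23 = 4.795832
t = r_s·√(n−2)/√(1−r_s²) = -0.70 · 4.795832 / 0.714143 = -4.701

-4.701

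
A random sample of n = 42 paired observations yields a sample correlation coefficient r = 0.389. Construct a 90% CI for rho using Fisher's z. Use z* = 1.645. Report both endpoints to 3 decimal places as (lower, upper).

Fisher z: z_r = atanh(r) = ½·ln((1+0.389)/(1−0.389)) = 0.410621
SE(z) = 1/√(n−3) = 1/√39 = 0.160128
90% ⇒ z* = 1.645; margin = 1.645·0.160128 = 0.263411
CI on z-scale: (0.147210, 0.674032)
Back-transform: tanh(0.147210) = 0.146156, tanh(0.674032) = 0.587626

(0.146, 0.588)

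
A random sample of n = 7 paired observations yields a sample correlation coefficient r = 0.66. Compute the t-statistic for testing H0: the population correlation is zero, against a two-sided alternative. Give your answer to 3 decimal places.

t = r·√(n−2) / √(1−r²) with r = 0.66, n = 7
  = 0.66·√5 / √(1 − 0.4356)
  = 0.66·2.236068 / 0.751266
  = 1.475805 / 0.751266 = 1.964

1.964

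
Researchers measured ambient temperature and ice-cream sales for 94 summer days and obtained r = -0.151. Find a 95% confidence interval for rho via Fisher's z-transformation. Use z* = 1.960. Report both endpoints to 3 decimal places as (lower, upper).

(-0.343, 0.053)

z_r = atanh(-0.151) = -0.152164;  SE = 1/√(n−3) = 1/√91 = 0.104828
z-limits: -0.152164 ± 1.960·0.104828 = -0.152164 ± 0.205463 = [-0.357627, 0.053299]
ρ-limits: (tanh -0.357627, tanh 0.053299) = (-0.343, 0.053)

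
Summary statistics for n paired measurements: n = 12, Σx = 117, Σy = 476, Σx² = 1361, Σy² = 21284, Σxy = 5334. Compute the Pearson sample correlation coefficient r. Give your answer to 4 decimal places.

0.9526

S_xy = nΣxy − ΣxΣy = 12·5334 − 117·476 = 64008 − 55692 = 8316
S_xx = nΣx² − (Σx)² = 12·1361 − 117² = 16332 − 13689 = 2643
S_yy = nΣy² − (Σy)² = 12·21284 − 476² = 255408 − 226576 = 28832
r = S_xy / √(S_xx·S_yy) = 8316 / √(2643·28832) = 8316 / √76202976 = 8316 / 8729.4316 = 0.9526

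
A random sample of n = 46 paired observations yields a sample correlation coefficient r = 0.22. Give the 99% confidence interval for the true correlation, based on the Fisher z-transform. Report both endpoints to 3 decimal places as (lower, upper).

(-0.168, 0.549)

z_r = atanh(0.22) = 0.223656;  SE = 1/√(n−3) = 1/√43 = 0.152499
z-limits: 0.223656 ± 2.576·0.152499 = 0.223656 ± 0.392837 = [-0.169181, 0.616493]
ρ-limits: (tanh -0.169181, tanh 0.616493) = (-0.168, 0.549)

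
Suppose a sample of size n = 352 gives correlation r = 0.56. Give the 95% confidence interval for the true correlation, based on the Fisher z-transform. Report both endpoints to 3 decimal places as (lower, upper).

z_r = atanh(0.56) = 0.632833;  SE = 1/√(n−3) = 1/√349 = 0.053529
z-limits: 0.632833 ± 1.960·0.053529 = 0.632833 ± 0.104917 = [0.527916, 0.737750]
ρ-limits: (tanh 0.527916, tanh 0.737750) = (0.484, 0.628)

(0.484, 0.628)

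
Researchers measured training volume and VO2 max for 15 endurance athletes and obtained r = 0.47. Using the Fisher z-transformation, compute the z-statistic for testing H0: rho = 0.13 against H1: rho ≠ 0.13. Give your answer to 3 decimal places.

1.314

z_r = atanh(0.47) = 0.510070,  z_0 = atanh(0.13) = 0.130740
SE = 1/√(n−3) = 1/√12 = 0.288675
z = (z_r − z_0)/SE = (0.510070 − 0.130740) / 0.288675 = 0.379330 / 0.288675 = 1.314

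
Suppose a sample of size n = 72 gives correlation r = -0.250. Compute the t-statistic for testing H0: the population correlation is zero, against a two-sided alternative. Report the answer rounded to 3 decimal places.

1 − r² = 1 − 0.062500 = 0.937500;  √(1−r²) = 0.968246
√(n−2) = √70 = 8.366600
t = r·√(n−2)/√(1−r²) = -0.250 · 8.366600 / 0.968246 = -2.160

-2.160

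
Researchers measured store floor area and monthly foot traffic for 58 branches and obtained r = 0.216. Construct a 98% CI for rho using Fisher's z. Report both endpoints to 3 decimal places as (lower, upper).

(-0.094, 0.488)

z_r = atanh(0.216) = 0.219457;  SE = 1/√(n−3) = 1/√55 = 0.134840
z-limits: 0.219457 ± 2.326·0.134840 = 0.219457 ± 0.313638 = [-0.094181, 0.533095]
ρ-limits: (tanh -0.094181, tanh 0.533095) = (-0.094, 0.488)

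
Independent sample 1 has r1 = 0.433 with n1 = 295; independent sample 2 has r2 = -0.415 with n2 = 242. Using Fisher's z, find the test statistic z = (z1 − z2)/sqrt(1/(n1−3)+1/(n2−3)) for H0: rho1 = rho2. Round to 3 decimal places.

z1 = atanh(0.433) = 0.463583,  z2 = atanh(-0.415) = -0.441636
SE = √(1/(n1−3) + 1/(n2−3)) = √(1/292 + 1/239) = √(0.0034247 + 0.0041841) = √0.0076088 = 0.087228
z = (z1 − z2)/SE = (0.463583 − (-0.441636)) / 0.087228 = 0.905219 / 0.087228 = 10.378

10.378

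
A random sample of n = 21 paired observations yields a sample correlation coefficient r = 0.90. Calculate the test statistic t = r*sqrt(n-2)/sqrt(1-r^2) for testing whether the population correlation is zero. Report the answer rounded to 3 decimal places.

9.000

1 − r² = 1 − 0.8100 = 0.1900;  √(1−r²) = 0.435890
√(n−2) = √19 = 4.358899
t = r·√(n−2)/√(1−r²) = 0.90 · 4.358899 / 0.435890 = 9.000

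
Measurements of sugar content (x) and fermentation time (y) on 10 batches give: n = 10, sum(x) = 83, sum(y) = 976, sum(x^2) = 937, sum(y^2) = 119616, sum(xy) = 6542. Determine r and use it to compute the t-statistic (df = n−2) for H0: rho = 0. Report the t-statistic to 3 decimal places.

S_xy = nΣxy − ΣxΣy = 10·6542 − 83·976 = 65420 − 81008 = -15588
S_xx = nΣx² − (Σx)² = 10·937 − 83² = 9370 − 6889 = 2481
S_yy = nΣy² − (Σy)² = 10·119616 − 976² = 1196160 − 952576 = 243584
r = S_xy / √(S_xx·S_yy) = -15588 / √(2481·243584) = -15588 / √604331904 = -15588 / 24583.1630 = -0.6341
t = r·√(n−2)/√(1−r²) = -0.6341·√8 / √(1−0.402083) = -1.793506 / 0.773251 = -2.319

-2.319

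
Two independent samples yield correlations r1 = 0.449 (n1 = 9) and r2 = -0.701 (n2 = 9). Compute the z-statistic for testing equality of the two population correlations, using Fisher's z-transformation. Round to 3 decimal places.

z1 = atanh(0.449) = 0.483447,  z2 = atanh(-0.701) = -0.869264
SE = √(1/(n1−3) + 1/(n2−3)) = √(1/6 + 1/6) = √(0.1666667 + 0.1666667) = √0.3333334 = 0.577350
z = (z1 − z2)/SE = (0.483447 − (-0.869264)) / 0.577350 = 1.352711 / 0.577350 = 2.343

2.343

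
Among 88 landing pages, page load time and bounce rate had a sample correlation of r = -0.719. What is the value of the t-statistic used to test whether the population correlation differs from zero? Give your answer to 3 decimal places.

-9.594

t = r·√(n−2) / √(1−r²) with r = -0.719, n = 88
  = -0.719·√86 / √(1 − 0.516961)
  = -0.719·9.273618 / 0.695010
  = -6.667731 / 0.695010 = -9.594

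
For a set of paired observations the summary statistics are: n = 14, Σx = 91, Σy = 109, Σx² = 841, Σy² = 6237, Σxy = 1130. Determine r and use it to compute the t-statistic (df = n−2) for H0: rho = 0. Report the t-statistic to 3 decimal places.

Numerator: nΣxy − (Σx)(Σy) = 14·1130 − (91)(109) = 5901
Denominator: √[(nΣx²−(Σx)²)(nΣy²−(Σy)²)]
  nΣx²−(Σx)² = 14·841 − 8281 = 3493;  nΣy²−(Σy)² = 14·6237 − 11881 = 75437
  √(3493·75437) = √263501441 = 16232.7275
r = 5901 / 16232.7275 = 0.3635
t = r·√(n−2)/√(1−r²) = 0.3635·√12 / √(1−0.132132) = 1.259201 / 0.931594 = 1.352

1.352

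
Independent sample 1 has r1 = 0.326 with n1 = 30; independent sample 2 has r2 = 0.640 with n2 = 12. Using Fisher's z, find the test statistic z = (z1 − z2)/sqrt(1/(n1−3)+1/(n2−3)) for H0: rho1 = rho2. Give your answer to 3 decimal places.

z1 = atanh(0.326) = 0.338346,  z2 = atanh(0.640) = 0.758174
SE = √(1/(n1−3) + 1/(n2−3)) = √(1/27 + 1/9) = √(0.0370370 + 0.1111111) = √0.1481481 = 0.384900
z = (z1 − z2)/SE = (0.338346 − 0.758174) / 0.384900 = -0.419828 / 0.384900 = -1.091

-1.091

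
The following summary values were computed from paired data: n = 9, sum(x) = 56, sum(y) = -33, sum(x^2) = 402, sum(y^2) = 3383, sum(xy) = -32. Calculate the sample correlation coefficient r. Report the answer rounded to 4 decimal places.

0.4147

Numerator: nΣxy − (Σx)(Σy) = 9·(-32) − (56)(-33) = 1560
Denominator: √[(nΣx²−(Σx)²)(nΣy²−(Σy)²)]
  nΣx²−(Σx)² = 9·402 − 3136 = 482;  nΣy²−(Σy)² = 9·3383 − 1089 = 29358
  √(482·29358) = √14150556 = 3761.7225
r = 1560 / 3761.7225 = 0.4147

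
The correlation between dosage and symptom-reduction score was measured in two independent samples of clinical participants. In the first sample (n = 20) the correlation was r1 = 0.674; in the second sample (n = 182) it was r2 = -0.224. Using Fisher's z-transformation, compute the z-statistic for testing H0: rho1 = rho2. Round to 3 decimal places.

4.121

Fisher z-transforms: z1 = atanh(0.674) = 0.818037, z2 = atanh(-0.224) = -0.227863; difference d = 1.045900
Var(d) = 1/17 + 1/179 = 0.0588235 + 0.0055866 = 0.0644101
z = d/√Var(d) = 1.045900 / √0.0644101 = 1.045900 / 0.253791 = 4.121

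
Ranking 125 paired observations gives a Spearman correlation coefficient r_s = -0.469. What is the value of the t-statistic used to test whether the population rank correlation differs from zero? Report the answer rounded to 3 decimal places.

1 − r_s² = 1 − 0.219961 = 0.780039;  √(1−r_s²) = 0.883198
√(n−2) = √123 = 11.090537
t = r_s·√(n−2)/√(1−r_s²) = -0.469 · 11.090537 / 0.883198 = -5.889

-5.889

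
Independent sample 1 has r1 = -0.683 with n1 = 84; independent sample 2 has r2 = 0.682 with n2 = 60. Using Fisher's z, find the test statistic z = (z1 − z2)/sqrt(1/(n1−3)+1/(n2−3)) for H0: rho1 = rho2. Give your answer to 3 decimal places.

z1 = atanh(-0.683) = -0.834716,  z2 = atanh(0.682) = 0.832844
SE = √(1/(n1−3) + 1/(n2−3)) = √(1/81 + 1/57) = √(0.0123457 + 0.0175439) = √0.0298896 = 0.172886
z = (z1 − z2)/SE = (-0.834716 − 0.832844) / 0.172886 = -1.667560 / 0.172886 = -9.645

-9.645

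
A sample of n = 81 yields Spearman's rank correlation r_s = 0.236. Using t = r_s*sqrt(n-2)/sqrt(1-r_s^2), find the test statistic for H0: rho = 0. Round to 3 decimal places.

t = r_s·√(n−2) / √(1−r_s²) with r_s = 0.236, n = 81
  = 0.236·√79 / √(1 − 0.055696)
  = 0.236·8.888194 / 0.971753
  = 2.097614 / 0.971753 = 2.159

2.159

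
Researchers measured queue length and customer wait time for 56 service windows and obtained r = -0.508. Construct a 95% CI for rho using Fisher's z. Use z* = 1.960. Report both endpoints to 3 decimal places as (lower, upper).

z_r = atanh(-0.508) = -0.560030;  SE = 1/√(n−3) = 1/√53 = 0.137361
z-limits: -0.560030 ± 1.960·0.137361 = -0.560030 ± 0.269228 = [-0.829258, -0.290802]
ρ-limits: (tanh -0.829258, tanh -0.290802) = (-0.680, -0.283)

(-0.680, -0.283)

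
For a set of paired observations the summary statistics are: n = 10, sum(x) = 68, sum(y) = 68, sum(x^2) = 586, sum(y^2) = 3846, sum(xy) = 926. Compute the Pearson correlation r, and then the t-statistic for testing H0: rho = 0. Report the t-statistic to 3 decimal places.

Numerator: nΣxy − (Σx)(Σy) = 10·926 − (68)(68) = 4636
Denominator: √[(nΣx²−(Σx)²)(nΣy²−(Σy)²)]
  nΣx²−(Σx)² = 10·586 − 4624 = 1236;  nΣy²−(Σy)² = 10·3846 − 4624 = 33836
  √(1236·33836) = √41821296 = 6466.9387
r = 4636 / 6466.9387 = 0.7169
t = r·√(n−2)/√(1−r²) = 0.7169·√8 / √(1−0.513946) = 2.027699 / 0.697176 = 2.908

2.908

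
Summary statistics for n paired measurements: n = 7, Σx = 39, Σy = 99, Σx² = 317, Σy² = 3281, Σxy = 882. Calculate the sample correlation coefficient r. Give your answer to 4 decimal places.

S_xy = nΣxy − ΣxΣy = 7·882 − 39·99 = 6174 − 3861 = 2313
S_xx = nΣx² − (Σx)² = 7·317 − 39² = 2219 − 1521 = 698
S_yy = nΣy² − (Σy)² = 7·3281 − 99² = 22967 − 9801 = 13166
r = S_xy / √(S_xx·S_yy) = 2313 / √(698·13166) = 2313 / √9189868 = 2313 / 3031.4795 = 0.7630

0.7630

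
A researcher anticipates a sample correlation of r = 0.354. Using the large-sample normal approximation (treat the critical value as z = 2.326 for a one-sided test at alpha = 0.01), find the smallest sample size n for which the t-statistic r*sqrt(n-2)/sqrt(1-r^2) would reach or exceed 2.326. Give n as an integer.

40

r√(n−2)/√(1−r²) ≥ 2.326  ⇔  n−2 ≥ (2.326)²·(1−r²)/r²
(1−r²)/r² = (1−0.125316)/0.125316 = 6.9798
n ≥ 2 + 5.410276·6.9798 = 2 + 37.7626 = 39.7626
⌈39.7626⌉ = 40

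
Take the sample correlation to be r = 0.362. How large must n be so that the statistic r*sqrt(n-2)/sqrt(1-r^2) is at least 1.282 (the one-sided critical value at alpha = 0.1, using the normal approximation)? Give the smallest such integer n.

13

r√(n−2)/√(1−r²) ≥ 1.282  ⇔  n−2 ≥ (1.282)²·(1−r²)/r²
(1−r²)/r² = (1−0.131044)/0.131044 = 6.6310
n ≥ 2 + 1.643524·6.6310 = 2 + 10.8982 = 12.8982
⌈12.8982⌉ = 13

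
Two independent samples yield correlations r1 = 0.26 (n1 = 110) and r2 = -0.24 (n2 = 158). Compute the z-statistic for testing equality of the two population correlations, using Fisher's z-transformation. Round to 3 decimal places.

4.065

Fisher z-transforms: z1 = atanh(0.26) = 0.266108, z2 = atanh(-0.24) = -0.244774; difference d = 0.510882
Var(d) = 1/107 + 1/155 = 0.0093458 + 0.0064516 = 0.0157974
z = d/√Var(d) = 0.510882 / √0.0157974 = 0.510882 / 0.125688 = 4.065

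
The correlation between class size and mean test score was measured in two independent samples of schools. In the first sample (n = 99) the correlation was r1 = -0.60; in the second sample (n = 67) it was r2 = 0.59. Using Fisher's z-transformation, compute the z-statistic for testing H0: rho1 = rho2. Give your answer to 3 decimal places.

-8.495

z1 = atanh(-0.60) = -0.693147,  z2 = atanh(0.59) = 0.677666
SE = √(1/(n1−3) + 1/(n2−3)) = √(1/96 + 1/64) = √(0.0104167 + 0.0156250) = √0.0260417 = 0.161374
z = (z1 − z2)/SE = (-0.693147 − 0.677666) / 0.161374 = -1.370813 / 0.161374 = -8.495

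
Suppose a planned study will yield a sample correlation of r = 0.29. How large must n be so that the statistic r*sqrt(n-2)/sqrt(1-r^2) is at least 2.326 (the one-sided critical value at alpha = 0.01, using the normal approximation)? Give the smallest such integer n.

r√(n−2)/√(1−r²) ≥ 2.326  ⇔  n−2 ≥ (2.326)²·(1−r²)/r²
(1−r²)/r² = (1−0.0841)/0.0841 = 10.8906
n ≥ 2 + 5.410276·10.8906 = 2 + 58.9212 = 60.9212
⌈60.9212⌉ = 61

61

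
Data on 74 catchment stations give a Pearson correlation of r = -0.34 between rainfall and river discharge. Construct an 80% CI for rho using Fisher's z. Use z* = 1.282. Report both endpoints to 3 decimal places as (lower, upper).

Fisher z: z_r = atanh(r) = ½·ln((1+(-0.34))/(1−(-0.34))) = -0.354093
SE(z) = 1/√(n−3) = 1/√71 = 0.118678
80% ⇒ z* = 1.282; margin = 1.282·0.118678 = 0.152145
CI on z-scale: (-0.506238, -0.201948)
Back-transform: tanh(-0.506238) = -0.467009, tanh(-0.201948) = -0.199247

(-0.467, -0.199)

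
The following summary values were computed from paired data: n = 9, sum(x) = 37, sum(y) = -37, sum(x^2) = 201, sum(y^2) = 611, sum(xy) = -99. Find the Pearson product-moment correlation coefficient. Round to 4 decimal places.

S_xy = nΣxy − ΣxΣy = 9·(-99) − 37·(-37) = -891 − (-1369) = 478
S_xx = nΣx² − (Σx)² = 9·201 − 37² = 1809 − 1369 = 440
S_yy = nΣy² − (Σy)² = 9·611 − (-37)² = 5499 − 1369 = 4130
r = S_xy / √(S_xx·S_yy) = 478 / √(440·4130) = 478 / √1817200 = 478 / 1348.0356 = 0.3546

0.3546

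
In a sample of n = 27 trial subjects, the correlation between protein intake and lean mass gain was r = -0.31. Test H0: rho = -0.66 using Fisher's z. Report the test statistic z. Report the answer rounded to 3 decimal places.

z_r = atanh(-0.31) = -0.320545,  z_0 = atanh(-0.66) = -0.792814
SE = 1/√(n−3) = 1/√24 = 0.204124
z = (z_r − z_0)/SE = (-0.320545 − (-0.792814)) / 0.204124 = 0.472269 / 0.204124 = 2.314

2.314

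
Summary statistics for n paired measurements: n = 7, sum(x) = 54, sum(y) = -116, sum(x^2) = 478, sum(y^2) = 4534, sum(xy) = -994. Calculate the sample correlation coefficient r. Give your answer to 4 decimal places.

-0.2475

Numerator: nΣxy − (Σx)(Σy) = 7·(-994) − (54)(-116) = -694
Denominator: √[(nΣx²−(Σx)²)(nΣy²−(Σy)²)]
  nΣx²−(Σx)² = 7·478 − 2916 = 430;  nΣy²−(Σy)² = 7·4534 − 13456 = 18282
  √(430·18282) = √7861260 = 2803.7939
r = -694 / 2803.7939 = -0.2475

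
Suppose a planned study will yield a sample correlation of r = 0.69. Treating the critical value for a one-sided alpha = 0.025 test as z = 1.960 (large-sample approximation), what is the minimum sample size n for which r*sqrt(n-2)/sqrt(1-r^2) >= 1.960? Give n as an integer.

r√(n−2)/√(1−r²) ≥ 1.960  ⇔  n−2 ≥ (1.960)²·(1−r²)/r²
(1−r²)/r² = (1−0.4761)/0.4761 = 1.1004
n ≥ 2 + 3.8416·1.1004 = 2 + 4.2273 = 6.2273
⌈6.2273⌉ = 7

7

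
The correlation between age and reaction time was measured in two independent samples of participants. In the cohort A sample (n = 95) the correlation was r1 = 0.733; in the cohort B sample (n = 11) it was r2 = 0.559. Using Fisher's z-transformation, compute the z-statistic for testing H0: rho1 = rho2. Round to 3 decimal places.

0.824

Fisher z-transforms: z1 = atanh(0.733) = 0.935180, z2 = atanh(0.559) = 0.631377; difference d = 0.303803
Var(d) = 1/92 + 1/8 = 0.0108696 + 0.1250000 = 0.1358696
z = d/√Var(d) = 0.303803 / √0.1358696 = 0.303803 / 0.368605 = 0.824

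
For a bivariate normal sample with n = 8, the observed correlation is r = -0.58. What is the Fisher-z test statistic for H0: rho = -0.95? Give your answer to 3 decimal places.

2.615

Fisher z: atanh(-0.58) = -0.662463, atanh(-0.95) = -1.831781
z = (z_r − z_0)·√(n−3) = (-0.662463 − (-1.831781))·√5 = 1.169318 · 2.236068 = 2.615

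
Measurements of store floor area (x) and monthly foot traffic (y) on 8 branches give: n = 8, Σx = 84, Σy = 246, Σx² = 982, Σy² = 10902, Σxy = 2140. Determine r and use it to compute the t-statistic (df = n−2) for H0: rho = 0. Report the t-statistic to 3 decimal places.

-2.926

S_xy = nΣxy − ΣxΣy = 8·2140 − 84·246 = 17120 − 20664 = -3544
S_xx = nΣx² − (Σx)² = 8·982 − 84² = 7856 − 7056 = 800
S_yy = nΣy² − (Σy)² = 8·10902 − 246² = 87216 − 60516 = 26700
r = S_xy / √(S_xx·S_yy) = -3544 / √(800·26700) = -3544 / √21360000 = -3544 / 4621.6880 = -0.7668
t = r·√(n−2)/√(1−r²) = -0.7668·√6 / √(1−0.587982) = -1.878269 / 0.641886 = -2.926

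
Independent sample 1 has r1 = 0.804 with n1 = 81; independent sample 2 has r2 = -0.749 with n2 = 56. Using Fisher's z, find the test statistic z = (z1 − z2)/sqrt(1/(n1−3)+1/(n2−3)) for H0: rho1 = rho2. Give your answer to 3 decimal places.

11.687

Fisher z-transforms: z1 = atanh(0.804) = 1.109824, z2 = atanh(-0.749) = -0.970673; difference d = 2.080497
Var(d) = 1/78 + 1/53 = 0.0128205 + 0.0188679 = 0.0316884
z = d/√Var(d) = 2.080497 / √0.0316884 = 2.080497 / 0.178012 = 11.687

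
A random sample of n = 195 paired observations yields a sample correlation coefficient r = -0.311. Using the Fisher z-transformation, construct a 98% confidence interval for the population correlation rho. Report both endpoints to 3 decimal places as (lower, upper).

(-0.454, -0.153)

Fisher z: z_r = atanh(r) = ½·ln((1+(-0.311))/(1−(-0.311))) = -0.321652
SE(z) = 1/√(n−3) = 1/√192 = 0.072169
98% ⇒ z* = 2.326; margin = 2.326·0.072169 = 0.167865
CI on z-scale: (-0.489517, -0.153787)
Back-transform: tanh(-0.489517) = -0.453833, tanh(-0.153787) = -0.152586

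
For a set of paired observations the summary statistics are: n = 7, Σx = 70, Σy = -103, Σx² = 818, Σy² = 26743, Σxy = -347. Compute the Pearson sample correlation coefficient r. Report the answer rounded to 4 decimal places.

S_xy = nΣxy − ΣxΣy = 7·(-347) − 70·(-103) = -2429 − (-7210) = 4781
S_xx = nΣx² − (Σx)² = 7·818 − 70² = 5726 − 4900 = 826
S_yy = nΣy² − (Σy)² = 7·26743 − (-103)² = 187201 − 10609 = 176592
r = S_xy / √(S_xx·S_yy) = 4781 / √(826·176592) = 4781 / √145864992 = 4781 / 12077.4580 = 0.3959

0.3959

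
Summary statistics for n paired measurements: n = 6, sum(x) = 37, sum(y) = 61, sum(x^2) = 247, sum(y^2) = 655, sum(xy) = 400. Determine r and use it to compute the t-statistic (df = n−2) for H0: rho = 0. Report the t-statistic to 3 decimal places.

5.081

S_xy = nΣxy − ΣxΣy = 6·400 − 37·61 = 2400 − 2257 = 143
S_xx = nΣx² − (Σx)² = 6·247 − 37² = 1482 − 1369 = 113
S_yy = nΣy² − (Σy)² = 6·655 − 61² = 3930 − 3721 = 209
r = S_xy / √(S_xx·S_yy) = 143 / √(113·209) = 143 / √23617 = 143 / 153.6782 = 0.9305
t = r·√(n−2)/√(1−r²) = 0.9305·√4 / √(1−0.865830) = 1.861000 / 0.366292 = 5.081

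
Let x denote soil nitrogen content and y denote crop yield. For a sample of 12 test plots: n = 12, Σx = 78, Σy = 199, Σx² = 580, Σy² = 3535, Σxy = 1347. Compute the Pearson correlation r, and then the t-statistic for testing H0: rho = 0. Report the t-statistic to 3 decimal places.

S_xy = nΣxy − ΣxΣy = 12·1347 − 78·199 = 16164 − 15522 = 642
S_xx = nΣx² − (Σx)² = 12·580 − 78² = 6960 − 6084 = 876
S_yy = nΣy² − (Σy)² = 12·3535 − 199² = 42420 − 39601 = 2819
r = S_xy / √(S_xx·S_yy) = 642 / √(876·2819) = 642 / √2469444 = 642 / 1571.4465 = 0.4085
t = r·√(n−2)/√(1−r²) = 0.4085·√10 / √(1−0.166872) = 1.291790 / 0.912758 = 1.415

1.415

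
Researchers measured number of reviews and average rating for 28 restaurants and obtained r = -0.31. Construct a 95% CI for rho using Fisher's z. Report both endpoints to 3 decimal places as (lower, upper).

(-0.612, 0.071)

Fisher z: z_r = atanh(r) = ½·ln((1+(-0.31))/(1−(-0.31))) = -0.320545
SE(z) = 1/√(n−3) = 1/√25 = 0.200000
95% ⇒ z* = 1.960; margin = 1.960·0.200000 = 0.392000
CI on z-scale: (-0.712545, 0.071455)
Back-transform: tanh(-0.712545) = -0.612270, tanh(0.071455) = 0.071334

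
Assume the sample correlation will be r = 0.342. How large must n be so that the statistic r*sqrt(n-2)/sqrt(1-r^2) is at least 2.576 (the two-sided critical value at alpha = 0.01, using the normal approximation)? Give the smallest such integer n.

Need r·√(n−2)/√(1−r²) ≥ 2.576
√(n−2) ≥ 2.576·√(1−0.116964) / 0.342 = 2.576·0.939700 / 0.342 = 7.0780
n−2 ≥ 50.0981  ⇒  n ≥ 52.0981
Smallest integer n = 53

53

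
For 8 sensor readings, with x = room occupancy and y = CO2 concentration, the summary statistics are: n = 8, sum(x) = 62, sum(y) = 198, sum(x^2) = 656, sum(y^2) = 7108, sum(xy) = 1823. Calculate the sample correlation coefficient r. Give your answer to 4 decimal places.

S_xy = nΣxy − ΣxΣy = 8·1823 − 62·198 = 14584 − 12276 = 2308
S_xx = nΣx² − (Σx)² = 8·656 − 62² = 5248 − 3844 = 1404
S_yy = nΣy² − (Σy)² = 8·7108 − 198² = 56864 − 39204 = 17660
r = S_xy / √(S_xx·S_yy) = 2308 / √(1404·17660) = 2308 / √24794640 = 2308 / 4979.4217 = 0.4635

0.4635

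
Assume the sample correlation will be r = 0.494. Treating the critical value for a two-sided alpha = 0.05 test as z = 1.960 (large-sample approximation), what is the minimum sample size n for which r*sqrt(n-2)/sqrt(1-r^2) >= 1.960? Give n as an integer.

14

Need r·√(n−2)/√(1−r²) ≥ 1.960
√(n−2) ≥ 1.960·√(1−0.244036) / 0.494 = 1.960·0.869462 / 0.494 = 3.4497
n−2 ≥ 11.9004  ⇒  n ≥ 13.9004
Smallest integer n = 14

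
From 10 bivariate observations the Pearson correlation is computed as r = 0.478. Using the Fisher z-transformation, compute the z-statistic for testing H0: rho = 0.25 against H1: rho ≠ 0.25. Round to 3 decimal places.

0.701

z_r = atanh(0.478) = 0.520389,  z_0 = atanh(0.25) = 0.255413
SE = 1/√(n−3) = 1/√7 = 0.377964
z = (z_r − z_0)/SE = (0.520389 − 0.255413) / 0.377964 = 0.264976 / 0.377964 = 0.701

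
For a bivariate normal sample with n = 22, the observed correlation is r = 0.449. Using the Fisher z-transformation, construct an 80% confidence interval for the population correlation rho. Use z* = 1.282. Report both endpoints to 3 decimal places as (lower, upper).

z_r = atanh(0.449) = 0.483447;  SE = 1/√(n−3) = 1/√19 = 0.229416
z-limits: 0.483447 ± 1.282·0.229416 = 0.483447 ± 0.294111 = [0.189336, 0.777558]
ρ-limits: (tanh 0.189336, tanh 0.777558) = (0.187, 0.651)

(0.187, 0.651)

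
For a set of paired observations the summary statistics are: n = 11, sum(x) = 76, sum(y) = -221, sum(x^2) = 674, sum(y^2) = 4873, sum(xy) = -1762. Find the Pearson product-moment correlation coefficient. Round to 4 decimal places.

-0.9259

S_xy = nΣxy − ΣxΣy = 11·(-1762) − 76·(-221) = -19382 − (-16796) = -2586
S_xx = nΣx² − (Σx)² = 11·674 − 76² = 7414 − 5776 = 1638
S_yy = nΣy² − (Σy)² = 11·4873 − (-221)² = 53603 − 48841 = 4762
r = S_xy / √(S_xx·S_yy) = -2586 / √(1638·4762) = -2586 / √7800156 = -2586 / 2792.8759 = -0.9259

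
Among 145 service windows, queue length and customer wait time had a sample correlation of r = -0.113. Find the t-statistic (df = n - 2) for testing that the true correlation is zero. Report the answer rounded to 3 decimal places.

-1.360

t = r·√(n−2) / √(1−r²) with r = -0.113, n = 145
  = -0.113·√143 / √(1 − 0.012769)
  = -0.113·11.958261 / 0.993595
  = -1.351283 / 0.993595 = -1.360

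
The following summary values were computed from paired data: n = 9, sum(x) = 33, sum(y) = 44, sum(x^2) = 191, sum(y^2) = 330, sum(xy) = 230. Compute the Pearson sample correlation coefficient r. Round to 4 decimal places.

Numerator: nΣxy − (Σx)(Σy) = 9·230 − (33)(44) = 618
Denominator: √[(nΣx²−(Σx)²)(nΣy²−(Σy)²)]
  nΣx²−(Σx)² = 9·191 − 1089 = 630;  nΣy²−(Σy)² = 9·330 − 1936 = 1034
  √(630·1034) = √651420 = 807.1059
r = 618 / 807.1059 = 0.7657

0.7657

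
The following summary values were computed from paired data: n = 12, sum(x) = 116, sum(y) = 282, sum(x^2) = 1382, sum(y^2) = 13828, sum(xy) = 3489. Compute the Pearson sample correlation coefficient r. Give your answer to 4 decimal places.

0.5569

S_xy = nΣxy − ΣxΣy = 12·3489 − 116·282 = 41868 − 32712 = 9156
S_xx = nΣx² − (Σx)² = 12·1382 − 116² = 16584 − 13456 = 3128
S_yy = nΣy² − (Σy)² = 12·13828 − 282² = 165936 − 79524 = 86412
r = S_xy / √(S_xx·S_yy) = 9156 / √(3128·86412) = 9156 / √270296736 = 9156 / 16440.7036 = 0.5569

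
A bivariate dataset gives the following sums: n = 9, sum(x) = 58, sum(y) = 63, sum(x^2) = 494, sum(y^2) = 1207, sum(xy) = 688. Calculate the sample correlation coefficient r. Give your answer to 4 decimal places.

Numerator: nΣxy − (Σx)(Σy) = 9·688 − (58)(63) = 2538
Denominator: √[(nΣx²−(Σx)²)(nΣy²−(Σy)²)]
  nΣx²−(Σx)² = 9·494 − 3364 = 1082;  nΣy²−(Σy)² = 9·1207 − 3969 = 6894
  √(1082·6894) = √7459308 = 2731.1734
r = 2538 / 2731.1734 = 0.9293

0.9293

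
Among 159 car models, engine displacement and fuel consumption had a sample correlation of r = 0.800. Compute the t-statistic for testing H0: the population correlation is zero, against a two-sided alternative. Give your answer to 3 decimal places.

t = r·√(n−2) / √(1−r²) with r = 0.800, n = 159
  = 0.800·√157 / √(1 − 0.640000)
  = 0.800·12.529964 / 0.600000
  = 10.023971 / 0.600000 = 16.707

16.707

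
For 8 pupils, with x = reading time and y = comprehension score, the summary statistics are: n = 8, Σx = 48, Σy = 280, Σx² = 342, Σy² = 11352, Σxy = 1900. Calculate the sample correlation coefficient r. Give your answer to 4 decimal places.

Numerator: nΣxy − (Σx)(Σy) = 8·1900 − (48)(280) = 1760
Denominator: √[(nΣx²−(Σx)²)(nΣy²−(Σy)²)]
  nΣx²−(Σx)² = 8·342 − 2304 = 432;  nΣy²−(Σy)² = 8·11352 − 78400 = 12416
  √(432·12416) = √5363712 = 2315.9689
r = 1760 / 2315.9689 = 0.7599

0.7599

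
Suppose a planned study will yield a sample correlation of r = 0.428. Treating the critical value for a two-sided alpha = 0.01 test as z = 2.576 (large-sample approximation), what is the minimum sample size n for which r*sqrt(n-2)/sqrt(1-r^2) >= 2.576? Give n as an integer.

r√(n−2)/√(1−r²) ≥ 2.576  ⇔  n−2 ≥ (2.576)²·(1−r²)/r²
(1−r²)/r² = (1−0.183184)/0.183184 = 4.4590
n ≥ 2 + 6.635776·4.4590 = 2 + 29.5889 = 31.5889
⌈31.5889⌉ = 32

32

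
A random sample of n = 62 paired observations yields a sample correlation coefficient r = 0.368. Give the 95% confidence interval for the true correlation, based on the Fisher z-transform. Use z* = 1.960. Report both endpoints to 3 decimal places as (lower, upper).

(0.130, 0.566)

Fisher z: z_r = atanh(r) = ½·ln((1+0.368)/(1−0.368)) = 0.386108
SE(z) = 1/√(n−3) = 1/√59 = 0.130189
95% ⇒ z* = 1.960; margin = 1.960·0.130189 = 0.255170
CI on z-scale: (0.130938, 0.641278)
Back-transform: tanh(0.130938) = 0.130195, tanh(0.641278) = 0.565769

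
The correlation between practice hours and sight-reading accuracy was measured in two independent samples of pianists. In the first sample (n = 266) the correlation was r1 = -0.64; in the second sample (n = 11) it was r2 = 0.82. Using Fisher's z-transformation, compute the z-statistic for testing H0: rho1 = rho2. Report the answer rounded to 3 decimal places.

-5.336

Fisher z-transforms: z1 = atanh(-0.64) = -0.758174, z2 = atanh(0.82) = 1.156817; difference d = -1.914991
Var(d) = 1/263 + 1/8 = 0.0038023 + 0.1250000 = 0.1288023
z = d/√Var(d) = -1.914991 / √0.1288023 = -1.914991 / 0.358890 = -5.336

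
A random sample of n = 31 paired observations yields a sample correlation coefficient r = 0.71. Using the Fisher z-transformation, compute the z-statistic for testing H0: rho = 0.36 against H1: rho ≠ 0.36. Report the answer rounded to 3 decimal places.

2.700

z_r = atanh(0.71) = 0.887184,  z_0 = atanh(0.36) = 0.376886
SE = 1/√(n−3) = 1/√28 = 0.188982
z = (z_r − z_0)/SE = (0.887184 − 0.376886) / 0.188982 = 0.510298 / 0.188982 = 2.700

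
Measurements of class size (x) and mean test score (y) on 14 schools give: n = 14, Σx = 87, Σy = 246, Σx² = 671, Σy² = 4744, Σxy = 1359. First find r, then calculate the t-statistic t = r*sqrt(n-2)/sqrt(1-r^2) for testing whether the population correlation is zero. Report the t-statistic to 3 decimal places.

-3.637

S_xy = nΣxy − ΣxΣy = 14·1359 − 87·246 = 19026 − 21402 = -2376
S_xx = nΣx² − (Σx)² = 14·671 − 87² = 9394 − 7569 = 1825
S_yy = nΣy² − (Σy)² = 14·4744 − 246² = 66416 − 60516 = 5900
r = S_xy / √(S_xx·S_yy) = -2376 / √(1825·5900) = -2376 / √10767500 = -2376 / 3281.3869 = -0.7241
t = r·√(n−2)/√(1−r²) = -0.7241·√12 / √(1−0.524321) = -2.508356 / 0.689695 = -3.637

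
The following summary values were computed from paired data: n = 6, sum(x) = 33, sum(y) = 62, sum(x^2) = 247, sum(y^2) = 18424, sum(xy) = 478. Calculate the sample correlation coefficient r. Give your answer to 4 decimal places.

Numerator: nΣxy − (Σx)(Σy) = 6·478 − (33)(62) = 822
Denominator: √[(nΣx²−(Σx)²)(nΣy²−(Σy)²)]
  nΣx²−(Σx)² = 6·247 − 1089 = 393;  nΣy²−(Σy)² = 6·18424 − 3844 = 106700
  √(393·106700) = √41933100 = 6475.5772
r = 822 / 6475.5772 = 0.1269

0.1269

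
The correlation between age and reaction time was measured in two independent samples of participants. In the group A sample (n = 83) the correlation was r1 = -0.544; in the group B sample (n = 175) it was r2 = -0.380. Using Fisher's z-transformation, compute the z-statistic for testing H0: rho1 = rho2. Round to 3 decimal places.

Fisher z-transforms: z1 = atanh(-0.544) = -0.609819, z2 = atanh(-0.380) = -0.400060; difference d = -0.209759
Var(d) = 1/80 + 1/172 = 0.0125000 + 0.0058140 = 0.0183140
z = d/√Var(d) = -0.209759 / √0.0183140 = -0.209759 / 0.135329 = -1.550

-1.550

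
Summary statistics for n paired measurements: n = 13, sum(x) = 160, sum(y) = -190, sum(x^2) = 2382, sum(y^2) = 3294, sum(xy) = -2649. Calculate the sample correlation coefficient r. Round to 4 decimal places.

-0.6722

Numerator: nΣxy − (Σx)(Σy) = 13·(-2649) − (160)(-190) = -4037
Denominator: √[(nΣx²−(Σx)²)(nΣy²−(Σy)²)]
  nΣx²−(Σx)² = 13·2382 − 25600 = 5366;  nΣy²−(Σy)² = 13·3294 − 36100 = 6722
  √(5366·6722) = √36070252 = 6005.8515
r = -4037 / 6005.8515 = -0.6722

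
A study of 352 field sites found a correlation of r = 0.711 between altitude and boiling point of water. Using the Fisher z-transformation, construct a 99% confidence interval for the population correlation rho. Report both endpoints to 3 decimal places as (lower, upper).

(0.636, 0.773)

z_r = atanh(0.711) = 0.889203;  SE = 1/√(n−3) = 1/√349 = 0.053529
z-limits: 0.889203 ± 2.576·0.053529 = 0.889203 ± 0.137891 = [0.751312, 1.027094]
ρ-limits: (tanh 0.751312, tanh 1.027094) = (0.636, 0.773)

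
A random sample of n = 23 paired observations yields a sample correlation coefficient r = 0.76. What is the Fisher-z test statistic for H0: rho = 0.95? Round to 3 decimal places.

-3.737

Fisher z: atanh(0.76) = 0.996215, atanh(0.95) = 1.831781
z = (z_r − z_0)·√(n−3) = (0.996215 − 1.831781)·√20 = -0.835566 · 4.472136 = -3.737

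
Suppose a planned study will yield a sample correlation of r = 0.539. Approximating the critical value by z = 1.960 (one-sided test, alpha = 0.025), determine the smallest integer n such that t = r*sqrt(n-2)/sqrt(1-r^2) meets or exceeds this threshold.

12

Need r·√(n−2)/√(1−r²) ≥ 1.960
√(n−2) ≥ 1.960·√(1−0.290521) / 0.539 = 1.960·0.842306 / 0.539 = 3.0629
n−2 ≥ 9.3814  ⇒  n ≥ 11.3814
Smallest integer n = 12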